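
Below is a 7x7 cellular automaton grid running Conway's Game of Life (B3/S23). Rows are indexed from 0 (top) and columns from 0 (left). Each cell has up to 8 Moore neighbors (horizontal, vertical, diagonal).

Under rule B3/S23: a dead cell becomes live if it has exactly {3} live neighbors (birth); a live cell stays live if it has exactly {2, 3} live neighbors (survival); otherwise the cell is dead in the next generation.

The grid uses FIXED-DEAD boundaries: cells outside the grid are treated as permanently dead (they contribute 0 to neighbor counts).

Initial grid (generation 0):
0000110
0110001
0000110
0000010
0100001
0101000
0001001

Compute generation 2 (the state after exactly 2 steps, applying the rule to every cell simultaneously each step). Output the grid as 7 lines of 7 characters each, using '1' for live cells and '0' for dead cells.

Answer: 0000000
0000001
0001000
0001101
0000010
0000000
0000000

Derivation:
Simulating step by step:
Generation 0 (given above): 14 live cells
Generation 1: 11 live cells
0000010
0001001
0000111
0000111
0010000
0000000
0010000
Generation 2: 6 live cells
(generation 2 grid is the final answer)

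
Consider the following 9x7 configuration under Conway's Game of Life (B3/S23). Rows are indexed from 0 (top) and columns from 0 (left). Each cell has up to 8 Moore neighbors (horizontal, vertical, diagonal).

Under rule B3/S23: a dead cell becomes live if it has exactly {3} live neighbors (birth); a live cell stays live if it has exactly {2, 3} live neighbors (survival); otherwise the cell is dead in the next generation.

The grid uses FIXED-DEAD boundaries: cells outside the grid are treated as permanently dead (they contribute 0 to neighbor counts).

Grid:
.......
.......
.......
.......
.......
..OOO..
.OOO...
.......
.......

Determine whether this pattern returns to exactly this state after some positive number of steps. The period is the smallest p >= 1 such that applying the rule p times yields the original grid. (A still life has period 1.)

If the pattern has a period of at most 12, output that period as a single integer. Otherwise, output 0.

Answer: 2

Derivation:
Simulating and comparing each generation to the original:
Gen 0 (original, given above): 6 live cells
Gen 1: 6 live cells, differs from original
Gen 2: 6 live cells, MATCHES original -> period = 2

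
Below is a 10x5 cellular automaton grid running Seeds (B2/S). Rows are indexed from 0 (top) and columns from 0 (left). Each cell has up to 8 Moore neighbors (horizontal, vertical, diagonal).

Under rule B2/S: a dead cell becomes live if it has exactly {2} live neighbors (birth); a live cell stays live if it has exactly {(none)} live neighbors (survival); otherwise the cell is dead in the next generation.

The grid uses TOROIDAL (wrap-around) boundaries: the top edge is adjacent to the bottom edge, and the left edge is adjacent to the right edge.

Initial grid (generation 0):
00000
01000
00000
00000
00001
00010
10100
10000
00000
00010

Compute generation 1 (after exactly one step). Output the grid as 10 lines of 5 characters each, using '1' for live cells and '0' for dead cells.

Answer: 00100
00000
00000
00000
00010
11100
00010
00001
00001
00000

Derivation:
Simulating step by step:
Generation 0 (given above): 7 live cells
Generation 1: 8 live cells
(generation 1 grid is the final answer)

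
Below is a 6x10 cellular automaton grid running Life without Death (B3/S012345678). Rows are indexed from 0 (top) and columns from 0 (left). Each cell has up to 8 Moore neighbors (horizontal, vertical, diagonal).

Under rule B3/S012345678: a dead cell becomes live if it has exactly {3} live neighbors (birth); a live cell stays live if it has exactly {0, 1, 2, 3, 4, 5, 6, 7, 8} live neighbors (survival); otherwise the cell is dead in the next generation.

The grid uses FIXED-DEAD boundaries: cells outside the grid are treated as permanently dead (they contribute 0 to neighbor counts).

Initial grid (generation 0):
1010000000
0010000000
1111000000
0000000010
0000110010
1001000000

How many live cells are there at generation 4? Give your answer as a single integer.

Answer: 31

Derivation:
Simulating step by step:
Generation 0 (given above): 13 live cells
Generation 1: 20 live cells
1110000000
1010000000
1111000000
0111100010
0000110010
1001100000
Generation 2: 25 live cells
1110000000
1010000000
1111100000
1111110010
0100110010
1001110000
Generation 3: 27 live cells
1110000000
1010000000
1111110000
1111110010
0100111010
1001110000
Generation 4: 31 live cells
1110000000
1010100000
1111110000
1111110110
0100111110
1001111000
Population at generation 4: 31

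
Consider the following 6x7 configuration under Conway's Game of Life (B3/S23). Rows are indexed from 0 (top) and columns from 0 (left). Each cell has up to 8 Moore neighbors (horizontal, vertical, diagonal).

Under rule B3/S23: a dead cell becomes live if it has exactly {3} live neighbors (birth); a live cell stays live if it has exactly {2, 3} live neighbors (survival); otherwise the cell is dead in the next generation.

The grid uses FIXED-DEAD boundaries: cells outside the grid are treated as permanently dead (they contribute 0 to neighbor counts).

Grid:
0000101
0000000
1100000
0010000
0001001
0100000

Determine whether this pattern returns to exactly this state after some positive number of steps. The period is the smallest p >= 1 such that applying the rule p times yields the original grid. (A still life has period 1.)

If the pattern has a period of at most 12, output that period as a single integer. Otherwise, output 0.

Answer: 0

Derivation:
Simulating and comparing each generation to the original:
Gen 0 (original, given above): 8 live cells
Gen 1: 4 live cells, differs from original
Gen 2: 6 live cells, differs from original
Gen 3: 6 live cells, differs from original
Gen 4: 6 live cells, differs from original
Gen 5: 6 live cells, differs from original
Gen 6: 6 live cells, differs from original
Gen 7: 6 live cells, differs from original
Gen 8: 6 live cells, differs from original
Gen 9: 6 live cells, differs from original
Gen 10: 6 live cells, differs from original
Gen 11: 6 live cells, differs from original
Gen 12: 6 live cells, differs from original
No period found within 12 steps.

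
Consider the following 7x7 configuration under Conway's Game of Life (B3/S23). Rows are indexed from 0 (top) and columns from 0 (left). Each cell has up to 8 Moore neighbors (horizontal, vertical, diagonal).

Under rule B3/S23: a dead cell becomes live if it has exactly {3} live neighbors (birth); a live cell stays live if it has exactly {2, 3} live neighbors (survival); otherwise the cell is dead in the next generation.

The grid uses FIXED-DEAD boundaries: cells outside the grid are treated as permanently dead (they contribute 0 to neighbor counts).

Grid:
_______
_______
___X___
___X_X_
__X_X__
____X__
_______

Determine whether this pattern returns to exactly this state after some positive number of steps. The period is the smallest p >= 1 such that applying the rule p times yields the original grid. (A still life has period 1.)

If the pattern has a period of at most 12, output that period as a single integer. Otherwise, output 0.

Simulating and comparing each generation to the original:
Gen 0 (original, given above): 6 live cells
Gen 1: 6 live cells, differs from original
Gen 2: 6 live cells, MATCHES original -> period = 2

Answer: 2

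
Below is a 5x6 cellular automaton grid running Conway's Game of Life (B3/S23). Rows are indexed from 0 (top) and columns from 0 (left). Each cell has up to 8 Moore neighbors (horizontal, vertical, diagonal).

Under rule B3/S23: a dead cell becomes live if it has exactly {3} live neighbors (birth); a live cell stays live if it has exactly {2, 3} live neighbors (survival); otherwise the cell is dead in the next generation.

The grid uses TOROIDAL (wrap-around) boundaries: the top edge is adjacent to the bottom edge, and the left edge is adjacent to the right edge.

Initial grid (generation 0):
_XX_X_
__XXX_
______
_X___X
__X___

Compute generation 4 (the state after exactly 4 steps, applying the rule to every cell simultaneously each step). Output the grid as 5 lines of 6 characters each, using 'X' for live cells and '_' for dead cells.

Simulating step by step:
Generation 0 (given above): 9 live cells
Generation 1: 11 live cells
_X__X_
_XX_X_
__XXX_
______
X_XX__
Generation 2: 14 live cells
X___XX
_X__XX
_XX_X_
_X__X_
_XXX__
Generation 3: 10 live cells
______
_XX___
_XX_X_
X___X_
_XXX__
Generation 4: 13 live cells
(generation 4 grid is the final answer)

Answer: ___X__
_XXX__
X_X__X
X___XX
_XXX__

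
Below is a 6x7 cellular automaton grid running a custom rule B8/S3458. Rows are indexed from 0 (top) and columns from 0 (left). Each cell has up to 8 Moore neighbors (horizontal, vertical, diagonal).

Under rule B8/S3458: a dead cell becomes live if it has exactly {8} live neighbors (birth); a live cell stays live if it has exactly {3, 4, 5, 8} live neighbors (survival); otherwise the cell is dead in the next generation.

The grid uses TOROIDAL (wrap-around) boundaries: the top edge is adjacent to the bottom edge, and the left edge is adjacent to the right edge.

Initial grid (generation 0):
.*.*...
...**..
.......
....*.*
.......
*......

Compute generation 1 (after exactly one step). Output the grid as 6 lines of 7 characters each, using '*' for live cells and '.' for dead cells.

Answer: .......
.......
.......
.......
.......
.......

Derivation:
Simulating step by step:
Generation 0 (given above): 7 live cells
Generation 1: 0 live cells
(generation 1 grid is the final answer)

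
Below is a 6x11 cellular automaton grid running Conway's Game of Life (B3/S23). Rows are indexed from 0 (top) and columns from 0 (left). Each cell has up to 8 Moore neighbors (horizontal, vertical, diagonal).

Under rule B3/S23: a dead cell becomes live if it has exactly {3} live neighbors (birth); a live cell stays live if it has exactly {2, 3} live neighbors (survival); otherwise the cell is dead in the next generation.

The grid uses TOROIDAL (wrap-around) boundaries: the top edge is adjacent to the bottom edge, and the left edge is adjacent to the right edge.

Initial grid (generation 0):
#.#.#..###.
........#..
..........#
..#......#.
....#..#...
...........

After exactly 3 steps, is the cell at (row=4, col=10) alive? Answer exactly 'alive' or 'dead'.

Simulating step by step:
Generation 0 (given above): 12 live cells
Generation 1: 9 live cells
.......###.
.......##.#
.........#.
...........
...........
...#...#...
Generation 2: 7 live cells
......#..#.
.......#..#
........##.
...........
...........
.......#...
Generation 3: 7 live cells
......###..
.......#..#
........##.
...........
...........
...........

Cell (4,10) at generation 3: 0 -> dead

Answer: dead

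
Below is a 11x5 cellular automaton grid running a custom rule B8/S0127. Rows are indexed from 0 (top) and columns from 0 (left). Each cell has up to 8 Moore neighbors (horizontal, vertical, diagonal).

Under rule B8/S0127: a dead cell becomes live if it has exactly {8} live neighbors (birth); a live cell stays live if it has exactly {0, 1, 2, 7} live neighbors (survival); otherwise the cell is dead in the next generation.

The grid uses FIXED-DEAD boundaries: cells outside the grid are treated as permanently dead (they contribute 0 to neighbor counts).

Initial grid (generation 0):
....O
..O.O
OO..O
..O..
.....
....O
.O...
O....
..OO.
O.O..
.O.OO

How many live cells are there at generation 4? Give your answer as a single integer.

Simulating step by step:
Generation 0 (given above): 17 live cells
Generation 1: 15 live cells
....O
..O.O
O...O
..O..
.....
....O
.O...
O....
..OO.
O....
.O.OO
Generation 2: 15 live cells
....O
..O.O
O...O
..O..
.....
....O
.O...
O....
..OO.
O....
.O.OO
Generation 3: 15 live cells
....O
..O.O
O...O
..O..
.....
....O
.O...
O....
..OO.
O....
.O.OO
Generation 4: 15 live cells
....O
..O.O
O...O
..O..
.....
....O
.O...
O....
..OO.
O....
.O.OO
Population at generation 4: 15

Answer: 15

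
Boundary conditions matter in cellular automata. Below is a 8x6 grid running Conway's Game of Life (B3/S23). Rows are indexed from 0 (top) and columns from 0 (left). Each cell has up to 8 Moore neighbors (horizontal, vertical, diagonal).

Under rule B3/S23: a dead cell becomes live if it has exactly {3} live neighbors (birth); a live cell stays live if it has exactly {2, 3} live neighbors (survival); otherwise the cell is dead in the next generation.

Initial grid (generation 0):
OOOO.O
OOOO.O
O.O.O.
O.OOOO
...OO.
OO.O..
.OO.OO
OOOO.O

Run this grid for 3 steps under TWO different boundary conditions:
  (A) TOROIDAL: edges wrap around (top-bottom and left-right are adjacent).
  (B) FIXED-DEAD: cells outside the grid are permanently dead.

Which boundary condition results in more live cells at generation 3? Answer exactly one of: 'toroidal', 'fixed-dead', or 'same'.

Answer: fixed-dead

Derivation:
Under TOROIDAL boundary, generation 3:
......
......
......
......
......
......
......
......
Population = 0

Under FIXED-DEAD boundary, generation 3:
......
......
......
......
O...OO
......
OO...O
......
Population = 6

Comparison: toroidal=0, fixed-dead=6 -> fixed-dead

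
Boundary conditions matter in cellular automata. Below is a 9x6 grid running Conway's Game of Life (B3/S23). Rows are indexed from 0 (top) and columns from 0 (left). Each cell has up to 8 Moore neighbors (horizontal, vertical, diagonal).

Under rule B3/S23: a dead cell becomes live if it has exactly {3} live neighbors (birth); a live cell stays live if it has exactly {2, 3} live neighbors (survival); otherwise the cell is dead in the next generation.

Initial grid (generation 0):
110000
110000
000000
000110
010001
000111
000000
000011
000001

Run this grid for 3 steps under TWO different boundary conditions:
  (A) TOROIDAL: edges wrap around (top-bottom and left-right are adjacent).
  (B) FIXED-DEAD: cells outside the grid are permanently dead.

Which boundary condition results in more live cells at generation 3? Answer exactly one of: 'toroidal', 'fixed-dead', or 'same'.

Under TOROIDAL boundary, generation 3:
010001
110001
100000
100000
010100
000110
110100
000010
100001
Population = 17

Under FIXED-DEAD boundary, generation 3:
110000
110000
000000
000000
000101
001101
001101
000101
000011
Population = 16

Comparison: toroidal=17, fixed-dead=16 -> toroidal

Answer: toroidal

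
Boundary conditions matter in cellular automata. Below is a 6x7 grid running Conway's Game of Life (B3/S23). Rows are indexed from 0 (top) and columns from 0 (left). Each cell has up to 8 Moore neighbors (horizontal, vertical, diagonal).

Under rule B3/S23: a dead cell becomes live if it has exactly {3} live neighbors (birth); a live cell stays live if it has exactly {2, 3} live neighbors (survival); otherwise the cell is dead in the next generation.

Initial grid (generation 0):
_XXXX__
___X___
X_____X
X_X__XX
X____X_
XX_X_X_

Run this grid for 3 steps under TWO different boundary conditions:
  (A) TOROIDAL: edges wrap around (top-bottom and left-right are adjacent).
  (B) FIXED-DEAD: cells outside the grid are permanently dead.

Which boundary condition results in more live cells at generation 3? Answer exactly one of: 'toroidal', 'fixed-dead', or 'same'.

Under TOROIDAL boundary, generation 3:
___XX__
_XXXX__
XXXX_XX
XXX_XX_
_X_X_XX
___XX__
Population = 23

Under FIXED-DEAD boundary, generation 3:
_______
X__X___
X_X____
X__XX_X
X___XX_
XX___X_
Population = 14

Comparison: toroidal=23, fixed-dead=14 -> toroidal

Answer: toroidal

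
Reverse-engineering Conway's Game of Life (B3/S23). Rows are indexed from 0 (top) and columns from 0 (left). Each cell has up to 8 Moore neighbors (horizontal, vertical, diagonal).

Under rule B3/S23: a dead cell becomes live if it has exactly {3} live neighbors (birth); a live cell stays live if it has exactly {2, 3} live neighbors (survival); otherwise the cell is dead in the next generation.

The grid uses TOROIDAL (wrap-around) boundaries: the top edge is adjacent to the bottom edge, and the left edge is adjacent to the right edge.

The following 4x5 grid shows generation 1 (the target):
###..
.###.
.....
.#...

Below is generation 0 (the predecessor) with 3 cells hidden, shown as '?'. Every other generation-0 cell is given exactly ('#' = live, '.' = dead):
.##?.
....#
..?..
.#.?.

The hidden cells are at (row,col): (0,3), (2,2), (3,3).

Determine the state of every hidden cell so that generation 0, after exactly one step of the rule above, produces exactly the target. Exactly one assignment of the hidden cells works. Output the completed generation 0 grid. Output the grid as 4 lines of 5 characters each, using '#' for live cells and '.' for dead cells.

Answer: .##..
....#
..#..
.#...

Derivation:
Hidden generation-0 cells (in order): (0,3), (2,2), (3,3).
A hidden cell only influences target cells in its own 3x3 neighborhood. Try each of the 2^3 = 8 assignments, step the completed generation 0 forward once under B3/S23, and compare with the target:
  (0,3)=. (2,2)=. (3,3)=. -> step gives (1,1)='.' but target has '#' -> reject
  (0,3)=. (2,2)=. (3,3)=# -> step gives (0,3)='#' but target has '.' -> reject
  (0,3)=. (2,2)=# (3,3)=. -> step reproduces the target at every cell -> ACCEPT
  (0,3)=. (2,2)=# (3,3)=# -> step gives (0,3)='#' but target has '.' -> reject
  (0,3)=# (2,2)=. (3,3)=. -> step gives (0,3)='#' but target has '.' -> reject
  (0,3)=# (2,2)=. (3,3)=# -> step gives (0,2)='.' but target has '#' -> reject
  (0,3)=# (2,2)=# (3,3)=. -> step gives (0,3)='#' but target has '.' -> reject
  (0,3)=# (2,2)=# (3,3)=# -> step gives (0,2)='.' but target has '#' -> reject
Unique solution: (0,3)=dead, (2,2)=live, (3,3)=dead.
Check: live-neighbor counts of every cell in the completed generation 0:
32221
23330
22121
23420
Applying B3/S23 to generation 0 with these counts gives:
###..
.###.
.....
.#...
which matches the target exactly.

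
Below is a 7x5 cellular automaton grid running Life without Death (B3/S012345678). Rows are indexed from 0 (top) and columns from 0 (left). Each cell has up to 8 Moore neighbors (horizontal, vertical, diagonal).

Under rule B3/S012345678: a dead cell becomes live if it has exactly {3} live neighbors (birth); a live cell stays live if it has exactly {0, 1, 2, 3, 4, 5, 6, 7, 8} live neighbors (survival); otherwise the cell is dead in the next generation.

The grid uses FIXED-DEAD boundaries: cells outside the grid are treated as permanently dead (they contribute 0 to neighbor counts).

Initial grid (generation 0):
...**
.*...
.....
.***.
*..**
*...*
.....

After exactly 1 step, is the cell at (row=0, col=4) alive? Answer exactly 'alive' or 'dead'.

Simulating step by step:
Generation 0 (given above): 11 live cells
Generation 1: 14 live cells
...**
.*...
.*...
.****
*..**
*..**
.....

Cell (0,4) at generation 1: 1 -> alive

Answer: alive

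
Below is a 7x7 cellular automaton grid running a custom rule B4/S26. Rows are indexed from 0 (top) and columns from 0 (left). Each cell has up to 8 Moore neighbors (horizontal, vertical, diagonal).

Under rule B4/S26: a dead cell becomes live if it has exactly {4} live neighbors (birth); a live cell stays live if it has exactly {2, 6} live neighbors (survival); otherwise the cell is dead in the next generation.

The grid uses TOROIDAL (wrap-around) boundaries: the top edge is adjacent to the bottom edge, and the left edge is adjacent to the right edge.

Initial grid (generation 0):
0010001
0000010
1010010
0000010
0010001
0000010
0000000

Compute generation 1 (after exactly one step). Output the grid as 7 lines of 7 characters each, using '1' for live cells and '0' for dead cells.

Answer: 0000000
0000011
0000011
0000011
0000001
0000000
0000000

Derivation:
Simulating step by step:
Generation 0 (given above): 10 live cells
Generation 1: 7 live cells
(generation 1 grid is the final answer)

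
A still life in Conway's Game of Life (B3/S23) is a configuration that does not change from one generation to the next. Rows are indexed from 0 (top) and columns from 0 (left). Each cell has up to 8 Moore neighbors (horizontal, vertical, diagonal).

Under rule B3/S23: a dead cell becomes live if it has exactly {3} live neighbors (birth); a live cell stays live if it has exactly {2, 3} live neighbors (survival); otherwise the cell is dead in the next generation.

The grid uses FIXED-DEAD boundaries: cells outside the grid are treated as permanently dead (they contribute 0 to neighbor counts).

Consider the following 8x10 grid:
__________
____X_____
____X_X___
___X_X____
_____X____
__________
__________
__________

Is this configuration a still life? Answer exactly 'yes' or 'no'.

Answer: no

Derivation:
Compute generation 1 and compare to generation 0 (given above):
Generation 1:
__________
_____X____
___XX_____
_____XX___
____X_____
__________
__________
__________
Cell (1,4) differs: gen0=1 vs gen1=0 -> NOT a still life.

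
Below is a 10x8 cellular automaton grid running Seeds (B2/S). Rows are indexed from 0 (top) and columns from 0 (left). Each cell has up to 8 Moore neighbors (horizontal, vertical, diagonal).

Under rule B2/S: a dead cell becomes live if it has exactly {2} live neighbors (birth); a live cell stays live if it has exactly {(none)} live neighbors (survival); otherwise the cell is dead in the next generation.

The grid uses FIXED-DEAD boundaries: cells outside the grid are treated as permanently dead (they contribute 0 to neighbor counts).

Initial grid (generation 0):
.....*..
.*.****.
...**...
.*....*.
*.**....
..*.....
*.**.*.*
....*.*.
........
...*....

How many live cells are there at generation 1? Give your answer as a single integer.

Simulating step by step:
Generation 0 (given above): 22 live cells
Generation 1: 15 live cells
..**....
........
**.....*
*....*..
........
*.....*.
........
.**....*
...***..
........
Population at generation 1: 15

Answer: 15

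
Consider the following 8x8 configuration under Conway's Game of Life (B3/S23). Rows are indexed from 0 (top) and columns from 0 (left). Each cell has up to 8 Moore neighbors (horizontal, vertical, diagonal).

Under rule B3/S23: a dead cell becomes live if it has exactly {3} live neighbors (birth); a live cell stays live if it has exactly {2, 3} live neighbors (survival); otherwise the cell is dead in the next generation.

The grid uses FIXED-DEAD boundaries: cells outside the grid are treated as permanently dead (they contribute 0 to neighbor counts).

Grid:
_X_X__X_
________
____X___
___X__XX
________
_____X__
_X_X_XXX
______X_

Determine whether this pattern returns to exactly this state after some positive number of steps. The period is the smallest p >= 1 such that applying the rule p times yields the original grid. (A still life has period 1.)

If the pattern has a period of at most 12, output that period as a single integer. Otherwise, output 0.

Answer: 0

Derivation:
Simulating and comparing each generation to the original:
Gen 0 (original, given above): 14 live cells
Gen 1: 9 live cells, differs from original
Gen 2: 6 live cells, differs from original
Gen 3: 4 live cells, differs from original
Gen 4: 4 live cells, differs from original
Gen 5: 6 live cells, differs from original
Gen 6: 6 live cells, differs from original
Gen 7: 6 live cells, differs from original
Gen 8: 6 live cells, differs from original
Gen 9: 6 live cells, differs from original
Gen 10: 6 live cells, differs from original
Gen 11: 6 live cells, differs from original
Gen 12: 6 live cells, differs from original
No period found within 12 steps.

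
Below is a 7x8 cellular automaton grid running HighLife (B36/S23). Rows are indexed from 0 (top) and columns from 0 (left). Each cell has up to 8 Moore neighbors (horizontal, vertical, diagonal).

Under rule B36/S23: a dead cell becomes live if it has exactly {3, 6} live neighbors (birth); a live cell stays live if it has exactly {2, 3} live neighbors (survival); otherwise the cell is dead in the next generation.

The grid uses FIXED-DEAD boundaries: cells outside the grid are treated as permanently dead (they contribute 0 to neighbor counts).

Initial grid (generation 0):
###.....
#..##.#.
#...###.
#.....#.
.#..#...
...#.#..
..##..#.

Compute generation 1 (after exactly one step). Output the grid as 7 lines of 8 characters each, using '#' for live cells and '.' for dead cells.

Answer: ####....
#.###.#.
##.##.##
##..#.#.
....##..
...#.#..
..###...

Derivation:
Simulating step by step:
Generation 0 (given above): 20 live cells
Generation 1: 26 live cells
(generation 1 grid is the final answer)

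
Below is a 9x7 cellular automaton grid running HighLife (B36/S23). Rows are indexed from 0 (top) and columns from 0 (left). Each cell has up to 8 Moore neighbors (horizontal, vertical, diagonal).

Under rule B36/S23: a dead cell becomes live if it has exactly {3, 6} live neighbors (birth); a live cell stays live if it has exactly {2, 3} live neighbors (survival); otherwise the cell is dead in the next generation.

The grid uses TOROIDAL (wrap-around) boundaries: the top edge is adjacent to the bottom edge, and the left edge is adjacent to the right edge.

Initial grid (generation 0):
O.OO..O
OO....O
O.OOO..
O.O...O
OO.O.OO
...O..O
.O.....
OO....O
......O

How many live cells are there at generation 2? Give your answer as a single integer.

Answer: 28

Derivation:
Simulating step by step:
Generation 0 (given above): 26 live cells
Generation 1: 25 live cells
..O..O.
....OO.
.OOO.O.
.O.....
.O.OOO.
.O..OOO
.OO...O
.O....O
O.O..O.
Generation 2: 28 live cells
.O.O.O.
.O...OO
.OOO.O.
OOO..O.
.O.O..O
.O....O
OOO...O
.....OO
O.O..O.
Population at generation 2: 28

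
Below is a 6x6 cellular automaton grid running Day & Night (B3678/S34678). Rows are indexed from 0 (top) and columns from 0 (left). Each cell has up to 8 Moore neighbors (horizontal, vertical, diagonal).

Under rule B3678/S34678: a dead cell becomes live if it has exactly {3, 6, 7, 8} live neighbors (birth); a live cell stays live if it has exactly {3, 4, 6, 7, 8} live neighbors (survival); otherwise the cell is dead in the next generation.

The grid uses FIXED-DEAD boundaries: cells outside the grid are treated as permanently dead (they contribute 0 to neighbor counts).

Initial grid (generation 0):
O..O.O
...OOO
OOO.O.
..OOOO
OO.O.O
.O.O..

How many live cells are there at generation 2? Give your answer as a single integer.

Answer: 20

Derivation:
Simulating step by step:
Generation 0 (given above): 20 live cells
Generation 1: 15 live cells
......
O..O.O
.OOOO.
.O...O
.OOOO.
O...O.
Generation 2: 20 live cells
......
.O.O..
OOOOOO
OOOO..
OOOOOO
.OO...
Population at generation 2: 20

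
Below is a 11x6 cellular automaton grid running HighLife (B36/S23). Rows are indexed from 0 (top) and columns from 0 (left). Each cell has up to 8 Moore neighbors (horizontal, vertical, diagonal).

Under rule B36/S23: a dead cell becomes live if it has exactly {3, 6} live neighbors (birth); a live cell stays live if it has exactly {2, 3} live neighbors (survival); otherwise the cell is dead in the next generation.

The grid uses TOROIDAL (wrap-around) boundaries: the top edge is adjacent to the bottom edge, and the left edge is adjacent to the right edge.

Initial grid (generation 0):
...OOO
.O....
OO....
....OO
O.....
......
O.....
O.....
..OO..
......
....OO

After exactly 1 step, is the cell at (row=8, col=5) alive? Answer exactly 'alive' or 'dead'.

Simulating step by step:
Generation 0 (given above): 15 live cells
Generation 1: 18 live cells
O..O.O
.OO.OO
OO...O
.O...O
.....O
......
......
.O....
......
...OO.
...O.O

Cell (8,5) at generation 1: 0 -> dead

Answer: dead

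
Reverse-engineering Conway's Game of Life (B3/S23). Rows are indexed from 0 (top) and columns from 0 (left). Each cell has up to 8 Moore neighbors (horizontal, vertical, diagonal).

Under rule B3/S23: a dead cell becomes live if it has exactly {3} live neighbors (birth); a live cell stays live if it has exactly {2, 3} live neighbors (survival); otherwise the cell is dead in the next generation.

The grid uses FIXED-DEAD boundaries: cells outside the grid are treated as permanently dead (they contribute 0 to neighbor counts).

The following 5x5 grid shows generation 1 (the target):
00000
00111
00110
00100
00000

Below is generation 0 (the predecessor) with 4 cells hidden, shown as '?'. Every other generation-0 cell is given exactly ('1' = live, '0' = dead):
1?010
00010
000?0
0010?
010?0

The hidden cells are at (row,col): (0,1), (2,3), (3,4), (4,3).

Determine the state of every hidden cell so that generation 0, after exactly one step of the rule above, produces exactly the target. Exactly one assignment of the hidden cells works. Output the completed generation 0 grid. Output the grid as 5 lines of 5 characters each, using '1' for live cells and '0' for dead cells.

Answer: 10010
00010
00010
00100
01000

Derivation:
Hidden generation-0 cells (in order): (0,1), (2,3), (3,4), (4,3).
A hidden cell only influences target cells in its own 3x3 neighborhood. Try each of the 2^4 = 16 assignments, step the completed generation 0 forward once under B3/S23, and compare with the target:
  (0,1)=0 (2,3)=0 (3,4)=0 (4,3)=0 -> step gives (1,2)='0' but target has '1' -> reject
  (0,1)=0 (2,3)=0 (3,4)=0 (4,3)=1 -> step gives (1,2)='0' but target has '1' -> reject
  (0,1)=0 (2,3)=0 (3,4)=1 (4,3)=0 -> step gives (1,2)='0' but target has '1' -> reject
  (0,1)=0 (2,3)=0 (3,4)=1 (4,3)=1 -> step gives (1,2)='0' but target has '1' -> reject
  (0,1)=0 (2,3)=1 (3,4)=0 (4,3)=0 -> step reproduces the target at every cell -> ACCEPT
  (0,1)=0 (2,3)=1 (3,4)=0 (4,3)=1 -> step gives (3,3)='1' but target has '0' -> reject
  (0,1)=0 (2,3)=1 (3,4)=1 (4,3)=0 -> step gives (2,4)='1' but target has '0' -> reject
  (0,1)=0 (2,3)=1 (3,4)=1 (4,3)=1 -> step gives (2,4)='1' but target has '0' -> reject
  (0,1)=1 (2,3)=0 (3,4)=0 (4,3)=0 -> step gives (0,2)='1' but target has '0' -> reject
  (0,1)=1 (2,3)=0 (3,4)=0 (4,3)=1 -> step gives (0,2)='1' but target has '0' -> reject
  (0,1)=1 (2,3)=0 (3,4)=1 (4,3)=0 -> step gives (0,2)='1' but target has '0' -> reject
  (0,1)=1 (2,3)=0 (3,4)=1 (4,3)=1 -> step gives (0,2)='1' but target has '0' -> reject
  (0,1)=1 (2,3)=1 (3,4)=0 (4,3)=0 -> step gives (0,2)='1' but target has '0' -> reject
  (0,1)=1 (2,3)=1 (3,4)=0 (4,3)=1 -> step gives (0,2)='1' but target has '0' -> reject
  (0,1)=1 (2,3)=1 (3,4)=1 (4,3)=0 -> step gives (0,2)='1' but target has '0' -> reject
  (0,1)=1 (2,3)=1 (3,4)=1 (4,3)=1 -> step gives (0,2)='1' but target has '0' -> reject
Unique solution: (0,1)=dead, (2,3)=live, (3,4)=dead, (4,3)=dead.
Check: live-neighbor counts of every cell in the completed generation 0:
01212
11323
01322
12221
11210
Applying B3/S23 to generation 0 with these counts gives:
00000
00111
00110
00100
00000
which matches the target exactly.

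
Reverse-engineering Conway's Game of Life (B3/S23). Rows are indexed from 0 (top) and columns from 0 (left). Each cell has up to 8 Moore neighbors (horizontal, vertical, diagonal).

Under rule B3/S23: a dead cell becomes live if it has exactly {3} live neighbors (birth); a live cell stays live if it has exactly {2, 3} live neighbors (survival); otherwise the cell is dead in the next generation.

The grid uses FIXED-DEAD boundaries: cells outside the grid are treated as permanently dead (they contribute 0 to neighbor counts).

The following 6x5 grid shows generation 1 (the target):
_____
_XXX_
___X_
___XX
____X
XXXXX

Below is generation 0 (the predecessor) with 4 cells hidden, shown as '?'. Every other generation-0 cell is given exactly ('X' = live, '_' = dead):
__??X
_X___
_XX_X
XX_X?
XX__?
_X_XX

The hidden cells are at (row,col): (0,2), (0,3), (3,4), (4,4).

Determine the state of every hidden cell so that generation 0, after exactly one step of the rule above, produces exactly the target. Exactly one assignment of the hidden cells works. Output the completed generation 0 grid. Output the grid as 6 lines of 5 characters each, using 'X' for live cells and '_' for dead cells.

Answer: ____X
_X___
_XX_X
XX_X_
XX__X
_X_XX

Derivation:
Hidden generation-0 cells (in order): (0,2), (0,3), (3,4), (4,4).
A hidden cell only influences target cells in its own 3x3 neighborhood. Try each of the 2^4 = 16 assignments, step the completed generation 0 forward once under B3/S23, and compare with the target:
  (0,2)=_ (0,3)=_ (3,4)=_ (4,4)=_ -> step gives (3,4)='_' but target has 'X' -> reject
  (0,2)=_ (0,3)=_ (3,4)=_ (4,4)=X -> step reproduces the target at every cell -> ACCEPT
  (0,2)=_ (0,3)=_ (3,4)=X (4,4)=_ -> step gives (2,3)='_' but target has 'X' -> reject
  (0,2)=_ (0,3)=_ (3,4)=X (4,4)=X -> step gives (2,3)='_' but target has 'X' -> reject
  (0,2)=_ (0,3)=X (3,4)=_ (4,4)=_ -> step gives (1,2)='_' but target has 'X' -> reject
  (0,2)=_ (0,3)=X (3,4)=_ (4,4)=X -> step gives (1,2)='_' but target has 'X' -> reject
  (0,2)=_ (0,3)=X (3,4)=X (4,4)=_ -> step gives (1,2)='_' but target has 'X' -> reject
  (0,2)=_ (0,3)=X (3,4)=X (4,4)=X -> step gives (1,2)='_' but target has 'X' -> reject
  (0,2)=X (0,3)=_ (3,4)=_ (4,4)=_ -> step gives (1,2)='_' but target has 'X' -> reject
  (0,2)=X (0,3)=_ (3,4)=_ (4,4)=X -> step gives (1,2)='_' but target has 'X' -> reject
  (0,2)=X (0,3)=_ (3,4)=X (4,4)=_ -> step gives (1,2)='_' but target has 'X' -> reject
  (0,2)=X (0,3)=_ (3,4)=X (4,4)=X -> step gives (1,2)='_' but target has 'X' -> reject
  (0,2)=X (0,3)=X (3,4)=_ (4,4)=_ -> step gives (0,2)='X' but target has '_' -> reject
  (0,2)=X (0,3)=X (3,4)=_ (4,4)=X -> step gives (0,2)='X' but target has '_' -> reject
  (0,2)=X (0,3)=X (3,4)=X (4,4)=_ -> step gives (0,2)='X' but target has '_' -> reject
  (0,2)=X (0,3)=X (3,4)=X (4,4)=X -> step gives (0,2)='X' but target has '_' -> reject
Unique solution: (0,2)=dead, (0,3)=dead, (3,4)=dead, (4,4)=live.
Check: live-neighbor counts of every cell in the completed generation 0:
11110
22332
44431
45533
44543
32322
Applying B3/S23 to generation 0 with these counts gives:
_____
_XXX_
___X_
___XX
____X
XXXXX
which matches the target exactly.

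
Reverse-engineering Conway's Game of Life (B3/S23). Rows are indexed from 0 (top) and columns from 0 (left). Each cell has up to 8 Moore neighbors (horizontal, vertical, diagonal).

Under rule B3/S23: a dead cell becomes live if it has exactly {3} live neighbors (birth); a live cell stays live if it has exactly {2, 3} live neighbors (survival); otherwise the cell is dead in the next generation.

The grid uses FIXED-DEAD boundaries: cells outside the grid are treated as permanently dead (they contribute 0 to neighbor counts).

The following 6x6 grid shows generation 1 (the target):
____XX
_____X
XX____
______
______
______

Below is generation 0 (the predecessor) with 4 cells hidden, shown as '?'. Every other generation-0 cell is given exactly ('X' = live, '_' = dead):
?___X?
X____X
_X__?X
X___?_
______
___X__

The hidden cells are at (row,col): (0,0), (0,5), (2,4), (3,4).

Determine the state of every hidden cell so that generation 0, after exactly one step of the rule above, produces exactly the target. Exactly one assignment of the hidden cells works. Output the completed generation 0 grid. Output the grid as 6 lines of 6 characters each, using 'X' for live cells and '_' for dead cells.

Hidden generation-0 cells (in order): (0,0), (0,5), (2,4), (3,4).
A hidden cell only influences target cells in its own 3x3 neighborhood. Try each of the 2^4 = 16 assignments, step the completed generation 0 forward once under B3/S23, and compare with the target:
  (0,0)=_ (0,5)=_ (2,4)=_ (3,4)=_ -> step gives (0,4)='_' but target has 'X' -> reject
  (0,0)=_ (0,5)=_ (2,4)=_ (3,4)=X -> step gives (0,4)='_' but target has 'X' -> reject
  (0,0)=_ (0,5)=_ (2,4)=X (3,4)=_ -> step gives (0,4)='_' but target has 'X' -> reject
  (0,0)=_ (0,5)=_ (2,4)=X (3,4)=X -> step gives (0,4)='_' but target has 'X' -> reject
  (0,0)=_ (0,5)=X (2,4)=_ (3,4)=_ -> step reproduces the target at every cell -> ACCEPT
  (0,0)=_ (0,5)=X (2,4)=_ (3,4)=X -> step gives (2,4)='X' but target has '_' -> reject
  (0,0)=_ (0,5)=X (2,4)=X (3,4)=_ -> step gives (1,5)='_' but target has 'X' -> reject
  (0,0)=_ (0,5)=X (2,4)=X (3,4)=X -> step gives (1,5)='_' but target has 'X' -> reject
  (0,0)=X (0,5)=_ (2,4)=_ (3,4)=_ -> step gives (0,4)='_' but target has 'X' -> reject
  (0,0)=X (0,5)=_ (2,4)=_ (3,4)=X -> step gives (0,4)='_' but target has 'X' -> reject
  (0,0)=X (0,5)=_ (2,4)=X (3,4)=_ -> step gives (0,4)='_' but target has 'X' -> reject
  (0,0)=X (0,5)=_ (2,4)=X (3,4)=X -> step gives (0,4)='_' but target has 'X' -> reject
  (0,0)=X (0,5)=X (2,4)=_ (3,4)=_ -> step gives (1,0)='X' but target has '_' -> reject
  (0,0)=X (0,5)=X (2,4)=_ (3,4)=X -> step gives (1,0)='X' but target has '_' -> reject
  (0,0)=X (0,5)=X (2,4)=X (3,4)=_ -> step gives (1,0)='X' but target has '_' -> reject
  (0,0)=X (0,5)=X (2,4)=X (3,4)=X -> step gives (1,0)='X' but target has '_' -> reject
Unique solution: (0,0)=dead, (0,5)=live, (2,4)=dead, (3,4)=dead.
Check: live-neighbor counts of every cell in the completed generation 0:
110122
121143
321021
121011
111110
001010
Applying B3/S23 to generation 0 with these counts gives:
____XX
_____X
XX____
______
______
______
which matches the target exactly.

Answer: ____XX
X____X
_X___X
X_____
______
___X__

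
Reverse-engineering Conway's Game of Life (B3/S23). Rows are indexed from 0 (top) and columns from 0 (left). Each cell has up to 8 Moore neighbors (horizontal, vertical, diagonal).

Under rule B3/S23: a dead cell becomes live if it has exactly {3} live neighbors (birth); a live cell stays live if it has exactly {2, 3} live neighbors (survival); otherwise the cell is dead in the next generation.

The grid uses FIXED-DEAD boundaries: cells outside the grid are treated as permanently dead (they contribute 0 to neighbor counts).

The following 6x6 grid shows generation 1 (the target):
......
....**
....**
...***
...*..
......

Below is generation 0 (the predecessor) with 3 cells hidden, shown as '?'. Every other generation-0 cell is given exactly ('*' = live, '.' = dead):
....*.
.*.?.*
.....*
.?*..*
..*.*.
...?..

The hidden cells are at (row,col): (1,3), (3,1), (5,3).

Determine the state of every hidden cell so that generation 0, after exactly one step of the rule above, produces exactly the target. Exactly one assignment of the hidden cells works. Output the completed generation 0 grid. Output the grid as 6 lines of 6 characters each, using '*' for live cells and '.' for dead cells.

Hidden generation-0 cells (in order): (1,3), (3,1), (5,3).
A hidden cell only influences target cells in its own 3x3 neighborhood. Try each of the 2^3 = 8 assignments, step the completed generation 0 forward once under B3/S23, and compare with the target:
  (1,3)=. (3,1)=. (5,3)=. -> step reproduces the target at every cell -> ACCEPT
  (1,3)=. (3,1)=. (5,3)=* -> step gives (4,2)='*' but target has '.' -> reject
  (1,3)=. (3,1)=* (5,3)=. -> step gives (2,1)='*' but target has '.' -> reject
  (1,3)=. (3,1)=* (5,3)=* -> step gives (2,1)='*' but target has '.' -> reject
  (1,3)=* (3,1)=. (5,3)=. -> step gives (0,4)='*' but target has '.' -> reject
  (1,3)=* (3,1)=. (5,3)=* -> step gives (0,4)='*' but target has '.' -> reject
  (1,3)=* (3,1)=* (5,3)=. -> step gives (0,4)='*' but target has '.' -> reject
  (1,3)=* (3,1)=* (5,3)=* -> step gives (0,4)='*' but target has '.' -> reject
Unique solution: (1,3)=dead, (3,1)=dead, (5,3)=dead.
Check: live-neighbor counts of every cell in the completed generation 0:
111112
101132
122132
021332
021312
011211
Applying B3/S23 to generation 0 with these counts gives:
......
....**
....**
...***
...*..
......
which matches the target exactly.

Answer: ....*.
.*...*
.....*
..*..*
..*.*.
......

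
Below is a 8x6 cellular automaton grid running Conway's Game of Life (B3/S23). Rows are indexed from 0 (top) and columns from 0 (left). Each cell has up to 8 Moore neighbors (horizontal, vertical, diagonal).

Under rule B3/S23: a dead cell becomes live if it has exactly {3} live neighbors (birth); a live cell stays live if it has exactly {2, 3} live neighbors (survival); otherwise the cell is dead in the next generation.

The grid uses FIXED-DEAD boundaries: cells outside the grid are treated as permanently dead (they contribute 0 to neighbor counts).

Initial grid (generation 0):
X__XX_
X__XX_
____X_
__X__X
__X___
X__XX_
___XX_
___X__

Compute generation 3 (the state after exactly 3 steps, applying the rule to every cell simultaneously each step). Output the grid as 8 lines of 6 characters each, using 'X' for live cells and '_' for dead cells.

Answer: ____X_
___X_X
__X__X
_XX__X
_X__X_
__X___
__X___
___X__

Derivation:
Simulating step by step:
Generation 0 (given above): 16 live cells
Generation 1: 14 live cells
___XX_
_____X
____XX
___X__
_XX_X_
__X_X_
__X___
___XX_
Generation 2: 15 live cells
____X_
___X_X
____XX
__XX_X
_XX_X_
__X___
__X_X_
___X__
Generation 3: 13 live cells
(generation 3 grid is the final answer)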